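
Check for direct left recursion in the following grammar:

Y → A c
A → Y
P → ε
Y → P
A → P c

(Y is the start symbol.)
No direct left recursion

Direct left recursion occurs when N → N α for some non-terminal N (the right-hand side begins with the left-hand side itself).

Y → A c: starts with A
A → Y: starts with Y
P → ε: starts with ε
Y → P: starts with P
A → P c: starts with P

No direct left recursion found.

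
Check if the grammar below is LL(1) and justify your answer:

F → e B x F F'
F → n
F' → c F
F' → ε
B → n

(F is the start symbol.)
No. Predict set conflict for F': { 'c' }

A grammar is LL(1) if for each non-terminal N with multiple productions, the predict sets of those productions are pairwise disjoint, where PREDICT(N → α) = (FIRST(α) \ {ε}) ∪ (FOLLOW(N) if α ⇒* ε).

Relevant sets:
  FOLLOW(F') = { $, 'c' }

For F:
  PREDICT(F → e B x F F') = { 'e' }
  PREDICT(F → n) = { 'n' }
For F':
  PREDICT(F' → c F) = { 'c' }
  PREDICT(F' → ε) = { $, 'c' }
B has a single production, so nothing to check there.

Conflict found: Predict set conflict for F': { 'c' }
The grammar is NOT LL(1).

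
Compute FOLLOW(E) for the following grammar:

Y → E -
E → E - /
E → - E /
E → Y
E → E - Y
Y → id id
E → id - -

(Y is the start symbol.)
{ '-', '/' }

In Y → E -: E is followed by '-', add FIRST('-') \ {ε} = { '-' }
In E → E - /: E is followed by '-' '/', add FIRST('-' '/') \ {ε} = { '-' }
In E → - E /: E is followed by '/', add FIRST('/') \ {ε} = { '/' }
In E → E - Y: E is followed by '-' Y, add FIRST('-' Y) \ {ε} = { '-' }

Taking the union: FOLLOW(E) = { '-', '/' }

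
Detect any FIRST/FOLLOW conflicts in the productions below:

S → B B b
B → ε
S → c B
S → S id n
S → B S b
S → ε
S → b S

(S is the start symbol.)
A FIRST/FOLLOW conflict occurs when a non-terminal N has a nullable alternative N → β (β ⇒* ε) and another alternative N → α with FIRST(α) ∩ FOLLOW(N) ≠ ∅: on such a lookahead the parser cannot decide between expanding α and letting N vanish via β.

Nullable non-terminals: B, S.
FIRST sets used below: FIRST(B) = { ε }, FIRST(S) = { 'b', 'c', 'id', ε }
B has a nullable alternative but only one production, so nothing to check.

S: nullable alternative(s) S → ε; FOLLOW(S) = { $, 'b', 'id' }
  S → B B b: FIRST \ {ε} = { 'b' } — overlaps FOLLOW(S) on { 'b' }: CONFLICT
  S → c B: FIRST \ {ε} = { 'c' } — disjoint from FOLLOW(S)
  S → S id n: FIRST \ {ε} = { 'b', 'c', 'id' } — overlaps FOLLOW(S) on { 'b', 'id' }: CONFLICT
  S → B S b: FIRST \ {ε} = { 'b', 'c', 'id' } — overlaps FOLLOW(S) on { 'b', 'id' }: CONFLICT
  S → ε: FIRST \ {ε} = { } — this is the only nullable alternative, skip
  S → b S: FIRST \ {ε} = { 'b' } — overlaps FOLLOW(S) on { 'b' }: CONFLICT

So the grammar has 4 FIRST/FOLLOW conflicts (marked CONFLICT above).

Answer: Yes. S → B B b with FOLLOW(S) on { 'b' }; S → S id n with FOLLOW(S) on { 'b', 'id' }; S → B S b with FOLLOW(S) on { 'b', 'id' }; S → b S with FOLLOW(S) on { 'b' }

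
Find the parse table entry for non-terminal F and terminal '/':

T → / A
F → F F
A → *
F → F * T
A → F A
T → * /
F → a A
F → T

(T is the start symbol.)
To find M[F, '/'], we find productions for F where '/' is in the predict set (PREDICT(N → α) = (FIRST(α) \ {ε}) ∪ (FOLLOW(N) if α ⇒* ε)).

Relevant sets:
  FIRST(F) = { '*', '/', 'a' }
  FIRST(T) = { '*', '/' }

F → F F: PREDICT = { '*', '/', 'a' }
  '/' is in predict set, so this production goes in M[F, '/']
F → F * T: PREDICT = { '*', '/', 'a' }
  '/' is in predict set, so this production goes in M[F, '/']
F → a A: PREDICT = { 'a' }
F → T: PREDICT = { '*', '/' }
  '/' is in predict set, so this production goes in M[F, '/']

M[F, '/'] = F → F F, F → F * T, F → T  (a multiply-defined cell — the grammar is not LL(1))

Answer: F → F F, F → F * T, F → T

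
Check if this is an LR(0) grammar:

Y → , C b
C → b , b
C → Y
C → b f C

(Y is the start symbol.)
Yes, the grammar is LR(0)

A grammar is LR(0) if no state in the canonical LR(0) collection has:
  - both a shift item (dot before a terminal) and a complete item (shift-reduce conflict), or
  - two or more complete items (reduce-reduce conflict; the accept item [Y' → Y .] counts as a complete item here).

Augment with Y' → Y and build the canonical LR(0) collection (I0 = CLOSURE({[Y' → . Y]}), then GOTO on every symbol after a dot until no new states appear). It has 11 states:
  I0: { [Y → . , C b], [Y' → . Y] }  — shift
  I1: { [C → . Y], [C → . b , b], [C → . b f C], [Y → , . C b], [Y → . , C b] }  — shift
  I2: { [Y' → Y .] }  — accept
  I3: { [Y → , C . b] }  — shift
  I4: { [C → Y .] }  — reduce
  I5: { [C → b . , b], [C → b . f C] }  — shift
  I6: { [C → b , . b] }  — shift
  I7: { [C → . Y], [C → . b , b], [C → . b f C], [C → b f . C], [Y → . , C b] }  — shift
  I8: { [C → b f C .] }  — reduce
  I9: { [C → b , b .] }  — reduce
  I10: { [Y → , C b .] }  — reduce

Every state is either a pure shift/goto state or contains exactly one complete item and nothing to shift — no conflicts. The grammar is LR(0).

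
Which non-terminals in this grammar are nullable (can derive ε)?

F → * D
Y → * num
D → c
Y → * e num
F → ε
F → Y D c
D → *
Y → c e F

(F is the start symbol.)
A non-terminal is nullable if it can derive ε (the empty string): either it has an ε-production, or it has a production whose right-hand side consists entirely of nullable non-terminals.

ε-productions: F → ε
So F is immediately nullable.
No further non-terminal can be added: every production for the remaining non-terminals contains a terminal or a non-nullable non-terminal.
Nullable = { 'F' }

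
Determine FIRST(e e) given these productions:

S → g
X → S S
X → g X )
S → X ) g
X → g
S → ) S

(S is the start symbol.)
To compute FIRST(e e), process the symbols left to right:
Symbol e is a terminal. Add 'e' and stop.
FIRST(e e) = { 'e' }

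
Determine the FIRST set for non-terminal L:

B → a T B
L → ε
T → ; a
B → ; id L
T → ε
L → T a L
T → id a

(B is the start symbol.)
{ ';', 'a', 'id', ε }

FIRST sets of the other non-terminals involved (by the same procedure, iterated to a fixed point):
  FIRST(T) = { ';', 'id', ε }

From L → ε:
  - ε-production, so ε ∈ FIRST(L)
From L → T a L:
  - T is a non-terminal: add FIRST(T) \ {ε} = { ';', 'id' }
    T is nullable, so continue to the next symbol
  - a is a terminal: add 'a' and stop

Collecting: FIRST(L) = { ';', 'a', 'id', ε }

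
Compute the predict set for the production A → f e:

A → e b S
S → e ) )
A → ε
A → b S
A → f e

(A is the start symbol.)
PREDICT(A → f e) = (FIRST(RHS) \ {ε}) ∪ (FOLLOW(A) if ε ∈ FIRST(RHS), i.e. RHS ⇒* ε)
FIRST(f e) = { 'f' }
ε ∉ FIRST(f e), so FOLLOW(A) is not added.
PREDICT(A → f e) = { 'f' }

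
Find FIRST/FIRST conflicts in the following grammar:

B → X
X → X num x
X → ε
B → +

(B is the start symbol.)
FIRST sets of the non-terminals at (or reachable through a nullable prefix from) the front of some alternative:
  FIRST(X) = { 'num', ε }

Productions for B:
  B → X: FIRST = { 'num', ε }
  B → +: FIRST = { '+' }
Productions for X:
  X → X num x: FIRST = { 'num' }
  X → ε: FIRST = { ε }

All alternatives of each non-terminal have pairwise disjoint FIRST sets.

Answer: No FIRST/FIRST conflicts.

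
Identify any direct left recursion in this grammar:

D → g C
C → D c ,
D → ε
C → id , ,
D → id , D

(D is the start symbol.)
No direct left recursion

Direct left recursion occurs when N → N α for some non-terminal N (the right-hand side begins with the left-hand side itself).

D → g C: starts with g
C → D c ,: starts with D
D → ε: starts with ε
C → id , ,: starts with id
D → id , D: starts with id

No direct left recursion found.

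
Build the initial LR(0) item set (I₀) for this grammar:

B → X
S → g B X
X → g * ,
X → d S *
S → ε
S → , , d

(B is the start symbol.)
First, augment the grammar with B' → B
I₀ = CLOSURE({ [B' → . B] }):
  [B' → . B] has the dot before B: add [B → . X]
  [B → . X] has the dot before X: add [X → . g * ,], [X → . d S *]
No further items can be added.

I₀ = { [B → . X], [B' → . B], [X → . d S *], [X → . g * ,] }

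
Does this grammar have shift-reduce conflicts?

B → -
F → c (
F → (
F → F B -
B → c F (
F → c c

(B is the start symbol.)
A shift-reduce conflict occurs when an LR(0) state has both:
  - a complete (reduce) item [A → α .] (dot at the end), and
  - a shift item [B → β . c γ] (dot before a terminal).

Augment with B' → B and build the canonical LR(0) collection (I0 = CLOSURE({[B' → . B]}), then GOTO on every symbol after a dot until no new states appear). It has 12 states:
  I0: { [B → . -], [B → . c F (], [B' → . B] }  — shift
  I1: { [B → - .] }  — reduce
  I2: { [B' → B .] }  — accept
  I3: { [B → c . F (], [F → . (], [F → . F B -], [F → . c (], [F → . c c] }  — shift
  I4: { [F → ( .] }  — reduce
  I5: { [B → . -], [B → . c F (], [B → c F . (], [F → F . B -] }  — shift
  I6: { [F → c . (], [F → c . c] }  — shift
  I7: { [F → c ( .] }  — reduce
  I8: { [F → c c .] }  — reduce
  I9: { [B → c F ( .] }  — reduce
  I10: { [F → F B . -] }  — shift
  I11: { [F → F B - .] }  — reduce

No state contains both a complete item and a shift item.

Answer: No shift-reduce conflicts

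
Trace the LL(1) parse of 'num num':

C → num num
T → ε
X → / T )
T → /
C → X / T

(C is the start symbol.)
Stack is shown with the top on the left.

Stack      Input      Action
----------------------------
C $        num num $  output C → num num
num num $  num num $  match 'num'
num $      num $      match 'num'
$          $          accept

The string is accepted.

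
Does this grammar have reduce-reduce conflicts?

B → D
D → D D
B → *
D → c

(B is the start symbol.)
No reduce-reduce conflicts

A reduce-reduce conflict occurs when an LR(0) state has two complete items [A → α .] and [B → β .] — both call for a reduction, and with no lookahead the parser cannot choose between them.

Augment with B' → B and build the canonical LR(0) collection (I0 = CLOSURE({[B' → . B]}), then GOTO on every symbol after a dot until no new states appear). It has 6 states:
  I0: { [B → . *], [B → . D], [B' → . B], [D → . D D], [D → . c] }  — shift
  I1: { [B → * .] }  — reduce
  I2: { [B' → B .] }  — accept
  I3: { [B → D .], [D → . D D], [D → . c], [D → D . D] }  — shift, reduce
  I4: { [D → c .] }  — reduce
  I5: { [D → . D D], [D → . c], [D → D . D], [D → D D .] }  — shift, reduce

No state contains more than one complete item.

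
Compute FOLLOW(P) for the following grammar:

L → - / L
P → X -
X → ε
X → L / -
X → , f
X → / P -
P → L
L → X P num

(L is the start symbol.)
{ '-', 'num' }

To compute FOLLOW(P), find every occurrence of P on a right-hand side N → α P β: add FIRST(β) \ {ε}, and if β is empty or nullable also add FOLLOW(N). Iterate to a fixed point.

In X → / P -: P is followed by '-', add FIRST('-') \ {ε} = { '-' }
In L → X P num: P is followed by num, add FIRST(num) \ {ε} = { 'num' }

Taking the union: FOLLOW(P) = { '-', 'num' }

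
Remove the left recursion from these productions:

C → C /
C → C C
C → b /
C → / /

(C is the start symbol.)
C is directly left-recursive. The standard transformation for
  A → A α₁ | ... | A α_m | β₁ | ... | β_n
is
  A  → β₁ A' | ... | β_n A'
  A' → α₁ A' | ... | α_m A' | ε

C → b / becomes C → b / C'
C → / / becomes C → / / C'
C → C / becomes C' → / C'
C → C C becomes C' → C C'
Add C' → ε

Resulting grammar:
C → b / C'
C → / / C'
C' → / C'
C' → C C'
C' → ε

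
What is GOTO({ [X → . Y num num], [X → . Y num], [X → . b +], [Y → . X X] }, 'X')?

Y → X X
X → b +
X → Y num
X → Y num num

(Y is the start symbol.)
{ [X → . Y num num], [X → . Y num], [X → . b +], [Y → . X X], [Y → X . X] }

GOTO(I, 'X') = CLOSURE({ [A → αX.β] : [A → α.Xβ] ∈ I, X = 'X' })

Items with dot before 'X', with the dot advanced:
  [Y → . X X] → [Y → X . X]
Closure of the advanced items:
  [Y → X . X] has the dot before X: add [X → . b +], [X → . Y num], [X → . Y num num]
  [X → . Y num] has the dot before Y: add [Y → . X X]

GOTO = { [X → . Y num num], [X → . Y num], [X → . b +], [Y → . X X], [Y → X . X] }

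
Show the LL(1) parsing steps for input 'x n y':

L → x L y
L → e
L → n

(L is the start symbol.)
Stack is shown with the top on the left.

Stack    Input    Action
------------------------
L $      x n y $  output L → x L y
x L y $  x n y $  match 'x'
L y $    n y $    output L → n
n y $    n y $    match 'n'
y $      y $      match 'y'
$        $        accept

The string is accepted.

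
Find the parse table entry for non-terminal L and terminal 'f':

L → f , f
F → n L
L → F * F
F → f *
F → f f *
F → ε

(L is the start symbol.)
To find M[L, 'f'], we find productions for L where 'f' is in the predict set (PREDICT(N → α) = (FIRST(α) \ {ε}) ∪ (FOLLOW(N) if α ⇒* ε)).

Relevant sets:
  FIRST(F) = { 'f', 'n', ε }

L → f , f: PREDICT = { 'f' }
  'f' is in predict set, so this production goes in M[L, 'f']
L → F * F: PREDICT = { '*', 'f', 'n' }
  'f' is in predict set, so this production goes in M[L, 'f']

M[L, 'f'] = L → f , f, L → F * F  (a multiply-defined cell — the grammar is not LL(1))

Answer: L → f , f, L → F * F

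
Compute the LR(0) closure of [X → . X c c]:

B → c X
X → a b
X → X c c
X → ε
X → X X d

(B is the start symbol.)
To compute CLOSURE, for each item [A → α.Bβ] where B is a non-terminal, add [B → .γ] for all productions B → γ; repeat for the newly added items until nothing changes.

Start with: [X → . X c c]
  [X → . X c c] has the dot before X: add [X → . a b], [X → .], [X → . X X d]
No further items can be added.

CLOSURE = { [X → . X X d], [X → . X c c], [X → . a b], [X → .] }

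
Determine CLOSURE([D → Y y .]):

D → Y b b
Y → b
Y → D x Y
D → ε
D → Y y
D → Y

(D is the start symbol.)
To compute CLOSURE, for each item [A → α.Bβ] where B is a non-terminal, add [B → .γ] for all productions B → γ; repeat for the newly added items until nothing changes.

Start with: [D → Y y .]
The dot is at the end, so nothing is added.

CLOSURE = { [D → Y y .] }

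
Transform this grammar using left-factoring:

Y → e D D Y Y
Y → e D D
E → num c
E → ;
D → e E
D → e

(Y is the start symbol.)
Y → e D D Y'
Y' → Y Y
Y' → ε
E → num c
E → ;
D → e D'
D' → E
D' → ε

Left-factoring transforms A → αβ₁ | αβ₂ into A → αA' and A' → β₁ | β₂
(α is the longest common prefix among the alternatives). Repeat until
no nonterminal has two alternatives with a common prefix.

Round 1: Y has alternatives sharing prefix 'e D D'. Introduce Y': Y → e D D Y'
  Add: Y' → Y Y
  Add: Y' → ε

Round 2: D has alternatives sharing prefix 'e'. Introduce D': D → e D'
  Add: D' → E
  Add: D' → ε

No remaining common prefixes — done.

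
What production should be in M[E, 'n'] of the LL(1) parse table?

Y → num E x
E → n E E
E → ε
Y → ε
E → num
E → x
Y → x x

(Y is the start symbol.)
To find M[E, 'n'], we find productions for E where 'n' is in the predict set (PREDICT(N → α) = (FIRST(α) \ {ε}) ∪ (FOLLOW(N) if α ⇒* ε)).

Relevant sets:
  FOLLOW(E) = { 'n', 'num', 'x' }

E → n E E: PREDICT = { 'n' }
  'n' is in predict set, so this production goes in M[E, 'n']
E → ε: PREDICT = { 'n', 'num', 'x' }
  'n' is in predict set, so this production goes in M[E, 'n']
E → num: PREDICT = { 'num' }
E → x: PREDICT = { 'x' }

M[E, 'n'] = E → n E E, E → ε  (a multiply-defined cell — the grammar is not LL(1))

Answer: E → n E E, E → ε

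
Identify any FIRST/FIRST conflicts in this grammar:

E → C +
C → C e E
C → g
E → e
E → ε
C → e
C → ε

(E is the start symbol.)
FIRST sets of the non-terminals at (or reachable through a nullable prefix from) the front of some alternative:
  FIRST(C) = { 'e', 'g', ε }

Productions for E:
  E → C +: FIRST = { '+', 'e', 'g' }
  E → e: FIRST = { 'e' }
  E → ε: FIRST = { ε }
Productions for C:
  C → C e E: FIRST = { 'e', 'g' }
  C → g: FIRST = { 'g' }
  C → e: FIRST = { 'e' }
  C → ε: FIRST = { ε }

Conflict for E: E → C + and E → e
  Overlap: { 'e' }
Conflict for C: C → C e E and C → g
  Overlap: { 'g' }
Conflict for C: C → C e E and C → e
  Overlap: { 'e' }

Answer: Yes. E → C '+' / E → e on { 'e' }; C → C e E / C → g on { 'g' }; C → C e E / C → e on { 'e' }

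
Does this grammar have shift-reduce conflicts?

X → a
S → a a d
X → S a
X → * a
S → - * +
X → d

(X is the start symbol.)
Yes — I5: [X → a .] vs [S → a . a d]

Augment with X' → X and build the canonical LR(0) collection (I0 = CLOSURE({[X' → . X]}), then GOTO on every symbol after a dot until no new states appear). It has 13 states:
  I0: { [S → . - * +], [S → . a a d], [X → . * a], [X → . S a], [X → . a], [X → . d], [X' → . X] }  — shift
  I1: { [X → * . a] }  — shift
  I2: { [S → - . * +] }  — shift
  I3: { [X → S . a] }  — shift
  I4: { [X' → X .] }  — accept
  I5: { [S → a . a d], [X → a .] }  — shift, reduce
  I6: { [X → d .] }  — reduce
  I7: { [S → a a . d] }  — shift
  I8: { [S → a a d .] }  — reduce
  I9: { [X → S a .] }  — reduce
  I10: { [S → - * . +] }  — shift
  I11: { [S → - * + .] }  — reduce
  I12: { [X → * a .] }  — reduce

I5 contains reduce item [X → a .] and shift item [S → a . a d] — shift-reduce conflict.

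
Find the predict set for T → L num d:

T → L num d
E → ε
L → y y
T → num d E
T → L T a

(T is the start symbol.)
PREDICT(T → L num d) = (FIRST(RHS) \ {ε}) ∪ (FOLLOW(T) if ε ∈ FIRST(RHS), i.e. RHS ⇒* ε)
FIRST(L) = { 'y' }
FIRST(L num d) = { 'y' }
ε ∉ FIRST(L num d), so FOLLOW(T) is not added.
PREDICT(T → L num d) = { 'y' }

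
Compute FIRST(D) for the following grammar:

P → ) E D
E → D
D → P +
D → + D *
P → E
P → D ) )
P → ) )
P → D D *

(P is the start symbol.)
FIRST sets of the other non-terminals involved (by the same procedure, iterated to a fixed point):
  FIRST(P) = { ')', '+' }

From D → P +:
  - P is a non-terminal: add FIRST(P) \ {ε} = { ')', '+' }
    P is not nullable, so stop
From D → + D *:
  - '+' is a terminal: add '+' and stop

Collecting: FIRST(D) = { ')', '+' }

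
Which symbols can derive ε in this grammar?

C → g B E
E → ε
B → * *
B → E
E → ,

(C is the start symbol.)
ε-productions: E → ε
So E is immediately nullable.
B → E: every symbol on the right is nullable, so B is nullable too.
No further non-terminal can be added: every production for the remaining non-terminals contains a terminal or a non-nullable non-terminal.
Nullable = { 'B', 'E' }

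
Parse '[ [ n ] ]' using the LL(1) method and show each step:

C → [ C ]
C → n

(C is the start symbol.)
Stack is shown with the top on the left.

Stack      Input        Action
------------------------------
C $        [ [ n ] ] $  output C → [ C ]
[ C ] $    [ [ n ] ] $  match '['
C ] $      [ n ] ] $    output C → [ C ]
[ C ] ] $  [ n ] ] $    match '['
C ] ] $    n ] ] $      output C → n
n ] ] $    n ] ] $      match 'n'
] ] $      ] ] $        match ']'
] $        ] $          match ']'
$          $            accept

The string is accepted.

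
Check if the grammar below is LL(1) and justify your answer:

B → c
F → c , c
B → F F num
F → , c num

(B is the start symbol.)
Relevant sets:
  FIRST(F) = { ',', 'c' }

For B:
  PREDICT(B → c) = { 'c' }
  PREDICT(B → F F num) = { ',', 'c' }
For F:
  PREDICT(F → c ',' c) = { 'c' }
  PREDICT(F → ',' c num) = { ',' }

Conflict found: Predict set conflict for B: { 'c' }
The grammar is NOT LL(1).

Answer: No. Predict set conflict for B: { 'c' }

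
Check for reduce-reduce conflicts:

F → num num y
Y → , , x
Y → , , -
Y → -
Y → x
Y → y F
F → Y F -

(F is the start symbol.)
Augment with F' → F and build the canonical LR(0) collection (I0 = CLOSURE({[F' → . F]}), then GOTO on every symbol after a dot until no new states appear). It has 16 states:
  I0: { [F → . Y F -], [F → . num num y], [F' → . F], [Y → . , , -], [Y → . , , x], [Y → . -], [Y → . x], [Y → . y F] }  — shift
  I1: { [Y → , . , -], [Y → , . , x] }  — shift
  I2: { [Y → - .] }  — reduce
  I3: { [F' → F .] }  — accept
  I4: { [F → . Y F -], [F → . num num y], [F → Y . F -], [Y → . , , -], [Y → . , , x], [Y → . -], [Y → . x], [Y → . y F] }  — shift
  I5: { [F → num . num y] }  — shift
  I6: { [Y → x .] }  — reduce
  I7: { [F → . Y F -], [F → . num num y], [Y → . , , -], [Y → . , , x], [Y → . -], [Y → . x], [Y → . y F], [Y → y . F] }  — shift
  I8: { [Y → y F .] }  — reduce
  I9: { [F → num num . y] }  — shift
  I10: { [F → num num y .] }  — reduce
  I11: { [F → Y F . -] }  — shift
  I12: { [F → Y F - .] }  — reduce
  I13: { [Y → , , . -], [Y → , , . x] }  — shift
  I14: { [Y → , , - .] }  — reduce
  I15: { [Y → , , x .] }  — reduce

No state contains more than one complete item.

Answer: No reduce-reduce conflicts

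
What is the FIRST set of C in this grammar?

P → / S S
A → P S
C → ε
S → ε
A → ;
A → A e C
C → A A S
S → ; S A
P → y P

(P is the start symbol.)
{ '/', ';', 'y', ε }

To compute FIRST(C), examine every production with C on the left-hand side, reading each right-hand side left to right until a non-nullable symbol is reached.

FIRST sets of the other non-terminals involved (by the same procedure, iterated to a fixed point):
  FIRST(A) = { '/', ';', 'y' }

From C → ε:
  - ε-production, so ε ∈ FIRST(C)
From C → A A S:
  - A is a non-terminal: add FIRST(A) \ {ε} = { '/', ';', 'y' }
    A is not nullable, so stop

Collecting: FIRST(C) = { '/', ';', 'y', ε }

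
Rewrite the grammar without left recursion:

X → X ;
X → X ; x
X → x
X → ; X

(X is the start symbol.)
X → x X'
X → ; X X'
X' → ; X'
X' → ; x X'
X' → ε

X is directly left-recursive. The standard transformation for
  A → A α₁ | ... | A α_m | β₁ | ... | β_n
is
  A  → β₁ A' | ... | β_n A'
  A' → α₁ A' | ... | α_m A' | ε

X → x becomes X → x X'
X → ; X becomes X → ; X X'
X → X ; becomes X' → ; X'
X → X ; x becomes X' → ; x X'
Add X' → ε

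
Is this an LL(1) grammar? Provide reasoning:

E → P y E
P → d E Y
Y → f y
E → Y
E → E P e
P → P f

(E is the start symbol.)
A grammar is LL(1) if for each non-terminal N with multiple productions, the predict sets of those productions are pairwise disjoint, where PREDICT(N → α) = (FIRST(α) \ {ε}) ∪ (FOLLOW(N) if α ⇒* ε).

Relevant sets:
  FIRST(P) = { 'd' }
  FIRST(Y) = { 'f' }
  FIRST(E) = { 'd', 'f' }

For E:
  PREDICT(E → P y E) = { 'd' }
  PREDICT(E → Y) = { 'f' }
  PREDICT(E → E P e) = { 'd', 'f' }
For P:
  PREDICT(P → d E Y) = { 'd' }
  PREDICT(P → P f) = { 'd' }
Y has a single production, so nothing to check there.

Conflict found: Predict set conflict for E: { 'd' }
The grammar is NOT LL(1).

Answer: No. Predict set conflict for E: { 'd' }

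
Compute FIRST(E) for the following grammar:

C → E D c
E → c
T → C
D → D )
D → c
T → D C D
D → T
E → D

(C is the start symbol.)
To compute FIRST(E), examine every production with E on the left-hand side, reading each right-hand side left to right until a non-nullable symbol is reached.

FIRST sets of the other non-terminals involved (by the same procedure, iterated to a fixed point):
  FIRST(D) = { 'c' }

From E → c:
  - c is a terminal: add 'c' and stop
From E → D:
  - D is a non-terminal: add FIRST(D) \ {ε} = { 'c' }
    D is not nullable, so stop

Collecting: FIRST(E) = { 'c' }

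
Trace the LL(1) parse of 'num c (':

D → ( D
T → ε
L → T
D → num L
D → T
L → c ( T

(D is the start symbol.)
LL(1) parsing maintains a stack (initially the start symbol over $) and the input. At each step: if the stack top is a terminal, match it against the current input token; if it is a non-terminal N, replace it with the RHS of M[N, lookahead] (the unique production whose predict set contains the lookahead).

Stack is shown with the top on the left.

Stack    Input      Action
--------------------------
D $      num c ( $  output D → num L
num L $  num c ( $  match 'num'
L $      c ( $      output L → c ( T
c ( T $  c ( $      match 'c'
( T $    ( $        match '('
T $      $          output T → ε
$        $          accept

The string is accepted.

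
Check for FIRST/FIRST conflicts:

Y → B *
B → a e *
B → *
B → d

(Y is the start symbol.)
No FIRST/FIRST conflicts.

Productions for B:
  B → a e *: FIRST = { 'a' }
  B → *: FIRST = { '*' }
  B → d: FIRST = { 'd' }
Y has only one production, so no FIRST/FIRST conflict is possible there.

All alternatives of each non-terminal have pairwise disjoint FIRST sets.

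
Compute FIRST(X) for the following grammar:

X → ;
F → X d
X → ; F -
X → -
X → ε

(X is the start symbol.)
{ '-', ';', ε }

From X → ;:
  - ';' is a terminal: add ';' and stop
From X → ; F -:
  - ';' is a terminal: add ';' and stop
From X → -:
  - '-' is a terminal: add '-' and stop
From X → ε:
  - ε-production, so ε ∈ FIRST(X)

Collecting: FIRST(X) = { '-', ';', ε }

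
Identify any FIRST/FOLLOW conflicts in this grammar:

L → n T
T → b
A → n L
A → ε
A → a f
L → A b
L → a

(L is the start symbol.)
No FIRST/FOLLOW conflicts.

A FIRST/FOLLOW conflict occurs when a non-terminal N has a nullable alternative N → β (β ⇒* ε) and another alternative N → α with FIRST(α) ∩ FOLLOW(N) ≠ ∅: on such a lookahead the parser cannot decide between expanding α and letting N vanish via β.

Nullable non-terminals: A.

A: nullable alternative(s) A → ε; FOLLOW(A) = { 'b' }
  A → n L: FIRST \ {ε} = { 'n' } — disjoint from FOLLOW(A)
  A → ε: FIRST \ {ε} = { } — this is the only nullable alternative, skip
  A → a f: FIRST \ {ε} = { 'a' } — disjoint from FOLLOW(A)

L, T have no nullable alternative, so no FIRST/FOLLOW check is needed there.

No FIRST/FOLLOW conflicts found.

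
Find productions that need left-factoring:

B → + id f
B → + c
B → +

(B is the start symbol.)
Yes, B has productions with common prefix '+'

Left-factoring is needed when two productions for the same non-terminal
share a common prefix on the right-hand side.

Productions for B:
  B → + id f
  B → + c
  B → +

Found common prefix '+' in productions for B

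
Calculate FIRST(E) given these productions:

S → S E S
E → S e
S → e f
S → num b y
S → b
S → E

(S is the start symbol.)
{ 'b', 'e', 'num' }

To compute FIRST(E), examine every production with E on the left-hand side, reading each right-hand side left to right until a non-nullable symbol is reached.

FIRST sets of the other non-terminals involved (by the same procedure, iterated to a fixed point):
  FIRST(S) = { 'b', 'e', 'num' }

From E → S e:
  - S is a non-terminal: add FIRST(S) \ {ε} = { 'b', 'e', 'num' }
    S is not nullable, so stop

Collecting: FIRST(E) = { 'b', 'e', 'num' }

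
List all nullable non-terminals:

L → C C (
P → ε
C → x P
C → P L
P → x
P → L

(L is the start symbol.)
A non-terminal is nullable if it can derive ε (the empty string): either it has an ε-production, or it has a production whose right-hand side consists entirely of nullable non-terminals.

ε-productions: P → ε
So P is immediately nullable.
No further non-terminal can be added: every production for the remaining non-terminals contains a terminal or a non-nullable non-terminal.
Nullable = { 'P' }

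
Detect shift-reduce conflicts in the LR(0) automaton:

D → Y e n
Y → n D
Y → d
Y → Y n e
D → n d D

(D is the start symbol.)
Yes — I6: [Y → d .] vs [D → . n d D]

Augment with D' → D and build the canonical LR(0) collection (I0 = CLOSURE({[D' → . D]}), then GOTO on every symbol after a dot until no new states appear). It has 12 states:
  I0: { [D → . Y e n], [D → . n d D], [D' → . D], [Y → . Y n e], [Y → . d], [Y → . n D] }  — shift
  I1: { [D' → D .] }  — accept
  I2: { [D → Y . e n], [Y → Y . n e] }  — shift
  I3: { [Y → d .] }  — reduce
  I4: { [D → . Y e n], [D → . n d D], [D → n . d D], [Y → . Y n e], [Y → . d], [Y → . n D], [Y → n . D] }  — shift
  I5: { [Y → n D .] }  — reduce
  I6: { [D → . Y e n], [D → . n d D], [D → n d . D], [Y → . Y n e], [Y → . d], [Y → . n D], [Y → d .] }  — shift, reduce
  I7: { [D → n d D .] }  — reduce
  I8: { [D → Y e . n] }  — shift
  I9: { [Y → Y n . e] }  — shift
  I10: { [Y → Y n e .] }  — reduce
  I11: { [D → Y e n .] }  — reduce

I6 contains reduce item [Y → d .] and shift items [D → . n d D], [Y → . d], [Y → . n D] — shift-reduce conflict.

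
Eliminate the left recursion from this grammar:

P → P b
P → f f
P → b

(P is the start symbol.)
P → f f P'
P → b P'
P' → b P'
P' → ε

P is directly left-recursive. The standard transformation for
  A → A α₁ | ... | A α_m | β₁ | ... | β_n
is
  A  → β₁ A' | ... | β_n A'
  A' → α₁ A' | ... | α_m A' | ε

P → f f becomes P → f f P'
P → b becomes P → b P'
P → P b becomes P' → b P'
Add P' → ε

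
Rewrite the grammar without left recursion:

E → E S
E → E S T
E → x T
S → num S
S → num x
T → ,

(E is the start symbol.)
E is directly left-recursive. The standard transformation for
  A → A α₁ | ... | A α_m | β₁ | ... | β_n
is
  A  → β₁ A' | ... | β_n A'
  A' → α₁ A' | ... | α_m A' | ε

E → x T becomes E → x T E'
E → E S becomes E' → S E'
E → E S T becomes E' → S T E'
Add E' → ε

Productions for other non-terminals are unchanged:
  S → num S
  S → num x
  T → ,

Resulting grammar:
E → x T E'
E' → S E'
E' → S T E'
E' → ε
S → num S
S → num x
T → ,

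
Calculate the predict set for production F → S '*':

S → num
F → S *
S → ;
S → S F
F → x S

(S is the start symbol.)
{ ';', 'num' }

PREDICT(F → S '*') = (FIRST(RHS) \ {ε}) ∪ (FOLLOW(F) if ε ∈ FIRST(RHS), i.e. RHS ⇒* ε)
FIRST(S) = { ';', 'num' }
FIRST(S '*') = { ';', 'num' }
ε ∉ FIRST(S '*'), so FOLLOW(F) is not added.
PREDICT(F → S '*') = { ';', 'num' }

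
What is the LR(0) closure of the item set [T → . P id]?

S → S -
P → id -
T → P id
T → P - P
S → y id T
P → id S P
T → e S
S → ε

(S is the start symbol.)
{ [P → . id -], [P → . id S P], [T → . P id] }

Start with: [T → . P id]
  [T → . P id] has the dot before P: add [P → . id -], [P → . id S P]
No further items can be added.

CLOSURE = { [P → . id -], [P → . id S P], [T → . P id] }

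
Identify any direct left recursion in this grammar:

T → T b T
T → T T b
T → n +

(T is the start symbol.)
T → T b T: LEFT RECURSIVE (starts with T)
T → T T b: LEFT RECURSIVE (starts with T)
T → n +: starts with n

The grammar has direct left recursion on: T.

Answer: Yes, T is left-recursive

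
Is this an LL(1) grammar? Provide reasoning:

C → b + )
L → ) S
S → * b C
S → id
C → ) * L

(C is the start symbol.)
A grammar is LL(1) if for each non-terminal N with multiple productions, the predict sets of those productions are pairwise disjoint, where PREDICT(N → α) = (FIRST(α) \ {ε}) ∪ (FOLLOW(N) if α ⇒* ε).

For C:
  PREDICT(C → b '+' ')') = { 'b' }
  PREDICT(C → ')' '*' L) = { ')' }
For S:
  PREDICT(S → '*' b C) = { '*' }
  PREDICT(S → id) = { 'id' }
L has a single production, so nothing to check there.

All predict sets are disjoint. The grammar IS LL(1).

Answer: Yes, the grammar is LL(1).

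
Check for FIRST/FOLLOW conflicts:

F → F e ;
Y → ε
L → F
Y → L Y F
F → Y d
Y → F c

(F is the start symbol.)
Yes. Y → L Y F with FOLLOW(Y) on { 'd' }; Y → F c with FOLLOW(Y) on { 'd' }

A FIRST/FOLLOW conflict occurs when a non-terminal N has a nullable alternative N → β (β ⇒* ε) and another alternative N → α with FIRST(α) ∩ FOLLOW(N) ≠ ∅: on such a lookahead the parser cannot decide between expanding α and letting N vanish via β.

Nullable non-terminals: Y.
FIRST sets used below: FIRST(L) = { 'd' }, FIRST(F) = { 'd' }

Y: nullable alternative(s) Y → ε; FOLLOW(Y) = { 'd' }
  Y → ε: FIRST \ {ε} = { } — this is the only nullable alternative, skip
  Y → L Y F: FIRST \ {ε} = { 'd' } — overlaps FOLLOW(Y) on { 'd' }: CONFLICT
  Y → F c: FIRST \ {ε} = { 'd' } — overlaps FOLLOW(Y) on { 'd' }: CONFLICT

F, L have no nullable alternative, so no FIRST/FOLLOW check is needed there.

So the grammar has 2 FIRST/FOLLOW conflicts (marked CONFLICT above).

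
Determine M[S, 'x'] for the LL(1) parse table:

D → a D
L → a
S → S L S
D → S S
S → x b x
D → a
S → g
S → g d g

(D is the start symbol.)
S → S L S, S → x b x

To find M[S, 'x'], we find productions for S where 'x' is in the predict set (PREDICT(N → α) = (FIRST(α) \ {ε}) ∪ (FOLLOW(N) if α ⇒* ε)).

Relevant sets:
  FIRST(S) = { 'g', 'x' }

S → S L S: PREDICT = { 'g', 'x' }
  'x' is in predict set, so this production goes in M[S, 'x']
S → x b x: PREDICT = { 'x' }
  'x' is in predict set, so this production goes in M[S, 'x']
S → g: PREDICT = { 'g' }
S → g d g: PREDICT = { 'g' }

M[S, 'x'] = S → S L S, S → x b x  (a multiply-defined cell — the grammar is not LL(1))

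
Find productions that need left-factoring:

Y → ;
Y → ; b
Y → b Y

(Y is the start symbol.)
Yes, Y has productions with common prefix ';'

Left-factoring is needed when two productions for the same non-terminal
share a common prefix on the right-hand side.

Productions for Y:
  Y → ;
  Y → ; b
  Y → b Y

Found common prefix ';' in productions for Y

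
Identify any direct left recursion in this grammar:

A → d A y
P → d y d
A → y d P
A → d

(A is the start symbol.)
A → d A y: starts with d
P → d y d: starts with d
A → y d P: starts with y
A → d: starts with d

No direct left recursion found.

Answer: No direct left recursion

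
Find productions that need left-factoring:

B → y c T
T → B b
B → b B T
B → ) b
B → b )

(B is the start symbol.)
Yes, B has productions with common prefix 'b'

Left-factoring is needed when two productions for the same non-terminal
share a common prefix on the right-hand side.

Productions for B:
  B → y c T
  B → b B T
  B → ) b
  B → b )

Found common prefix 'b' in productions for B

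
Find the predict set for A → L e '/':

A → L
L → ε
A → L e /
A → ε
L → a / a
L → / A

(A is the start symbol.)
{ '/', 'a', 'e' }

PREDICT(A → L e '/') = (FIRST(RHS) \ {ε}) ∪ (FOLLOW(A) if ε ∈ FIRST(RHS), i.e. RHS ⇒* ε)
FIRST(L) = { '/', 'a', ε }
FIRST(L e '/') = { '/', 'a', 'e' }
ε ∉ FIRST(L e '/'), so FOLLOW(A) is not added.
PREDICT(A → L e '/') = { '/', 'a', 'e' }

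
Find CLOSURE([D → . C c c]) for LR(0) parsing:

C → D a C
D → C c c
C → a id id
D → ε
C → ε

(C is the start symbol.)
To compute CLOSURE, for each item [A → α.Bβ] where B is a non-terminal, add [B → .γ] for all productions B → γ; repeat for the newly added items until nothing changes.

Start with: [D → . C c c]
  [D → . C c c] has the dot before C: add [C → . D a C], [C → . a id id], [C → .]
  [C → . D a C] has the dot before D: add [D → .]
No further items can be added.

CLOSURE = { [C → . D a C], [C → . a id id], [C → .], [D → . C c c], [D → .] }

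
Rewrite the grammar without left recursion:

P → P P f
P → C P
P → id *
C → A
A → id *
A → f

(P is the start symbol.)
P → C P P'
P → id * P'
P' → P f P'
P' → ε
C → A
A → id *
A → f

P is directly left-recursive. The standard transformation for
  A → A α₁ | ... | A α_m | β₁ | ... | β_n
is
  A  → β₁ A' | ... | β_n A'
  A' → α₁ A' | ... | α_m A' | ε

P → C P becomes P → C P P'
P → id * becomes P → id * P'
P → P P f becomes P' → P f P'
Add P' → ε

Productions for other non-terminals are unchanged:
  C → A
  A → id *
  A → f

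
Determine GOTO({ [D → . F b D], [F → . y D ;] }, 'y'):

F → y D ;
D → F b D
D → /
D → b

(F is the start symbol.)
GOTO(I, 'y') = CLOSURE({ [A → αX.β] : [A → α.Xβ] ∈ I, X = 'y' })

Items with dot before 'y', with the dot advanced:
  [F → . y D ;] → [F → y . D ;]
Closure of the advanced items:
  [F → y . D ;] has the dot before D: add [D → . F b D], [D → . /], [D → . b]
  [D → . F b D] has the dot before F: add [F → . y D ;]

GOTO = { [D → . /], [D → . F b D], [D → . b], [F → . y D ;], [F → y . D ;] }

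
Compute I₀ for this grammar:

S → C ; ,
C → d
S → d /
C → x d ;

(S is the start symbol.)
First, augment the grammar with S' → S
I₀ = CLOSURE({ [S' → . S] }):
  [S' → . S] has the dot before S: add [S → . C ; ,], [S → . d /]
  [S → . C ; ,] has the dot before C: add [C → . d], [C → . x d ;]
No further items can be added.

I₀ = { [C → . d], [C → . x d ;], [S → . C ; ,], [S → . d /], [S' → . S] }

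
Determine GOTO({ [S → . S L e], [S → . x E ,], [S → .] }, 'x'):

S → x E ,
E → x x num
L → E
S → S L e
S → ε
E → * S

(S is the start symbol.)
{ [E → . * S], [E → . x x num], [S → x . E ,] }

GOTO(I, 'x') = CLOSURE({ [A → αX.β] : [A → α.Xβ] ∈ I, X = 'x' })

Items with dot before 'x', with the dot advanced:
  [S → . x E ,] → [S → x . E ,]
Closure of the advanced items:
  [S → x . E ,] has the dot before E: add [E → . x x num], [E → . * S]

GOTO = { [E → . * S], [E → . x x num], [S → x . E ,] }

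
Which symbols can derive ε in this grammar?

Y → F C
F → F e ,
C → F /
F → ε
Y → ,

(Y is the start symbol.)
ε-productions: F → ε
So F is immediately nullable.
No further non-terminal can be added: every production for the remaining non-terminals contains a terminal or a non-nullable non-terminal.
Nullable = { 'F' }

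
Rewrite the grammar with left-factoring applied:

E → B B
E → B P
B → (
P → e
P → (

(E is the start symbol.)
E → B E'
E' → B
E' → P
B → (
P → e
P → (

Left-factoring transforms A → αβ₁ | αβ₂ into A → αA' and A' → β₁ | β₂
(α is the longest common prefix among the alternatives). Repeat until
no nonterminal has two alternatives with a common prefix.

Round 1: E has alternatives sharing prefix 'B'. Introduce E': E → B E'
  Add: E' → B
  Add: E' → P

No remaining common prefixes — done.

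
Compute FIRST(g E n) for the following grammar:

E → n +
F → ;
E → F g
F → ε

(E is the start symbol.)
{ 'g' }

To compute FIRST(g E n), process the symbols left to right:
Symbol g is a terminal. Add 'g' and stop.
FIRST(g E n) = { 'g' }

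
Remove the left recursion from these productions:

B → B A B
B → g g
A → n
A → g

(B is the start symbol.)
B → g g B'
B' → A B B'
B' → ε
A → n
A → g

B is directly left-recursive. The standard transformation for
  A → A α₁ | ... | A α_m | β₁ | ... | β_n
is
  A  → β₁ A' | ... | β_n A'
  A' → α₁ A' | ... | α_m A' | ε

B → g g becomes B → g g B'
B → B A B becomes B' → A B B'
Add B' → ε

Productions for other non-terminals are unchanged:
  A → n
  A → g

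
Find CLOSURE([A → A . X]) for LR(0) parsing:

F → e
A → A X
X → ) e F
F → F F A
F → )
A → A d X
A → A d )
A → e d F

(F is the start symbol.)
{ [A → A . X], [X → . ) e F] }

To compute CLOSURE, for each item [A → α.Bβ] where B is a non-terminal, add [B → .γ] for all productions B → γ; repeat for the newly added items until nothing changes.

Start with: [A → A . X]
  [A → A . X] has the dot before X: add [X → . ) e F]
No further items can be added.

CLOSURE = { [A → A . X], [X → . ) e F] }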